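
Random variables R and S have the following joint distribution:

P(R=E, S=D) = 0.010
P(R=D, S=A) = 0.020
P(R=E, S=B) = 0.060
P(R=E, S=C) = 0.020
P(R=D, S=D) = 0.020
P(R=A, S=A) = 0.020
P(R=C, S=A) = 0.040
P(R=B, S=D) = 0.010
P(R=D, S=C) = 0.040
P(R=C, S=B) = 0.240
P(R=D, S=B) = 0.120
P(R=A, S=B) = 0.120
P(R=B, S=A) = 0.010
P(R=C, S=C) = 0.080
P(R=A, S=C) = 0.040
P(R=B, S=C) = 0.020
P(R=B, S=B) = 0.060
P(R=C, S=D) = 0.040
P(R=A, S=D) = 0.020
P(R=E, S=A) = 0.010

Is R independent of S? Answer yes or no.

yes

Every cell satisfies P(R,S) = P(R)·P(S). For instance P(R=A) = 0.200, P(S=C) = 0.200, and 0.200×0.200 = 0.040 matches the joint entry. So R and S are independent.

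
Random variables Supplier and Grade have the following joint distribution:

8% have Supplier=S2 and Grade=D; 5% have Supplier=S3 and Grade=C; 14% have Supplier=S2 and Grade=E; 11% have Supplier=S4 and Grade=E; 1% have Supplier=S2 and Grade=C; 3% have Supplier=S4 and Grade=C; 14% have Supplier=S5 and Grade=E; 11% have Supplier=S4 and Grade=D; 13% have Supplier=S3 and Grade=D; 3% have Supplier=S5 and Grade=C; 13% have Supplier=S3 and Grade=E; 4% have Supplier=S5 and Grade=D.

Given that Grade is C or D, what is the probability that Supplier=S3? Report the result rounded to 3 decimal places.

P(Grade=C) = 0.01 + 0.05 + 0.03 + 0.03 = 0.12.
P(Grade=D) = 0.08 + 0.13 + 0.11 + 0.04 = 0.36.
P(Grade ∈ {C, D}) = 0.12 + 0.36 = 0.48; P(Supplier=S3, Grade ∈ {C, D}) = 0.05 + 0.13 = 0.18.
P(Supplier=S3 | Grade ∈ {C, D}) = 0.18/0.48 = 0.375.

0.375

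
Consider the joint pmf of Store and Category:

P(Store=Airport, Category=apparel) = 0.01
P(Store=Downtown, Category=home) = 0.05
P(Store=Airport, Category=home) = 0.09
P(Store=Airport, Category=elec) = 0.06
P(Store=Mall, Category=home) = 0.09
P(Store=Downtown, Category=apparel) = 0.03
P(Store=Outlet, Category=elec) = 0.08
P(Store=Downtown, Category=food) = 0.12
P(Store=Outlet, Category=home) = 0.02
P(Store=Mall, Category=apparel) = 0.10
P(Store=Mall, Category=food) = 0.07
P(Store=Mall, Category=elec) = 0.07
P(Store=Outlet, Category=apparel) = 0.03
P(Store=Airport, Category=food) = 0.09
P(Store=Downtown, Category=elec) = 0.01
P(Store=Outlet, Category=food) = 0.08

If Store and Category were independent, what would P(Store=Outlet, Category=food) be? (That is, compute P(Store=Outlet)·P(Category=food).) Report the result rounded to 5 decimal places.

0.07560

P(Store=Outlet) = 0.08 + 0.03 + 0.08 + 0.02 = 0.21.
P(Category=food) = 0.12 + 0.07 + 0.09 + 0.08 = 0.36.
Product: 0.21 × 0.36 = 0.07560.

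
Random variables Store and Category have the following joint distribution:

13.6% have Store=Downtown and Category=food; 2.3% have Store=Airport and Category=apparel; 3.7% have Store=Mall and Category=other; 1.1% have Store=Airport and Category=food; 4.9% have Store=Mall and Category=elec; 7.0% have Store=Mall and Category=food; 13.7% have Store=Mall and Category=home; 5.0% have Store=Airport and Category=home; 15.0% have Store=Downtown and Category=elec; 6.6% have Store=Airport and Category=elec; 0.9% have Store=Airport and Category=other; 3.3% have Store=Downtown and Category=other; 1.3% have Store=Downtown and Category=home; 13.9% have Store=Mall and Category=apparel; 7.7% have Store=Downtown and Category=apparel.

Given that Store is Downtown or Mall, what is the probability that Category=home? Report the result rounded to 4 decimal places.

0.1784

P(Store=Downtown) = 0.136 + 0.077 + 0.150 + 0.013 + 0.033 = 0.409.
P(Store=Mall) = 0.070 + 0.139 + 0.049 + 0.137 + 0.037 = 0.432.
P(Store ∈ {Downtown, Mall}) = 0.409 + 0.432 = 0.841; P(Category=home, Store ∈ {Downtown, Mall}) = 0.013 + 0.137 = 0.150.
P(Category=home | Store ∈ {Downtown, Mall}) = 0.150/0.841 = 0.1784.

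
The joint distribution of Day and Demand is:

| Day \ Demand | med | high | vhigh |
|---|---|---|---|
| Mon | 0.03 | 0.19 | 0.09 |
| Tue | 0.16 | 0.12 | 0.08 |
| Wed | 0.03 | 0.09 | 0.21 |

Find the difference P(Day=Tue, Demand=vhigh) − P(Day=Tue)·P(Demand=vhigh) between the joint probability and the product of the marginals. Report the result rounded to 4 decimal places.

P(Day=Tue) = 0.16 + 0.12 + 0.08 = 0.36.
P(Demand=vhigh) = 0.09 + 0.08 + 0.21 = 0.38.
P(Day=Tue, Demand=vhigh) − P(Day=Tue)P(Demand=vhigh) = 0.08 − 0.36×0.38 = -0.0568.

-0.0568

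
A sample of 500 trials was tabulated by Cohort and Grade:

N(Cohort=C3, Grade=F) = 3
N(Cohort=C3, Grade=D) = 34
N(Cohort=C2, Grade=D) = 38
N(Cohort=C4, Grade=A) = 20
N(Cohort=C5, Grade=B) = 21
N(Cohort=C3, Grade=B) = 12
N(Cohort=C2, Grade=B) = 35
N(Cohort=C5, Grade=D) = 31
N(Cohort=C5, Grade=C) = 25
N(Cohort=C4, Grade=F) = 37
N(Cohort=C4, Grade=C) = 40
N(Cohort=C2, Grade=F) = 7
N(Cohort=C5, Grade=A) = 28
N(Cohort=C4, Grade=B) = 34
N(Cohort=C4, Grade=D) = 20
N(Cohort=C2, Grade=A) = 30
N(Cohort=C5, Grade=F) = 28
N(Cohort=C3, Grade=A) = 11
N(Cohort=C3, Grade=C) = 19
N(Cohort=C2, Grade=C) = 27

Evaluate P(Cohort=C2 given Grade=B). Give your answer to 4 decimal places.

Total with Grade=B: 35 + 12 + 34 + 21 = 102.
P(Cohort=C2 | Grade=B) = 35/102 = 0.3431.

0.3431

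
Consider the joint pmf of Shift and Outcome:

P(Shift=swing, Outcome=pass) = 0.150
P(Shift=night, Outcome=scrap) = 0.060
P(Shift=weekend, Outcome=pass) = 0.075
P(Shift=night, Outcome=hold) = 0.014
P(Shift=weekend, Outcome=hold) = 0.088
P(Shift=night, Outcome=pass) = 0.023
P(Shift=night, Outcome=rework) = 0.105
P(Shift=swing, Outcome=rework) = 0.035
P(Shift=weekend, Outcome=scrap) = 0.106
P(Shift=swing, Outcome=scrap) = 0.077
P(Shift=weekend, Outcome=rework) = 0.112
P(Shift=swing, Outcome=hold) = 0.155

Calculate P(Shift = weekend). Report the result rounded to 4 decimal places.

P(Shift=weekend) = 0.075 + 0.112 + 0.106 + 0.088 = 0.381.

0.3810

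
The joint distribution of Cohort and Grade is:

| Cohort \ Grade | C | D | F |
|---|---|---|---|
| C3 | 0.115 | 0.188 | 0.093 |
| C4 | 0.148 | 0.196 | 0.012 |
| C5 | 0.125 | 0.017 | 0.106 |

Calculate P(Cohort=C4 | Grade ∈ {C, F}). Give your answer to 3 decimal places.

0.267

P(Grade=C) = 0.115 + 0.148 + 0.125 = 0.388.
P(Grade=F) = 0.093 + 0.012 + 0.106 = 0.211.
P(Grade ∈ {C, F}) = 0.388 + 0.211 = 0.599; P(Cohort=C4, Grade ∈ {C, F}) = 0.148 + 0.012 = 0.160.
P(Cohort=C4 | Grade ∈ {C, F}) = 0.160/0.599 = 0.267.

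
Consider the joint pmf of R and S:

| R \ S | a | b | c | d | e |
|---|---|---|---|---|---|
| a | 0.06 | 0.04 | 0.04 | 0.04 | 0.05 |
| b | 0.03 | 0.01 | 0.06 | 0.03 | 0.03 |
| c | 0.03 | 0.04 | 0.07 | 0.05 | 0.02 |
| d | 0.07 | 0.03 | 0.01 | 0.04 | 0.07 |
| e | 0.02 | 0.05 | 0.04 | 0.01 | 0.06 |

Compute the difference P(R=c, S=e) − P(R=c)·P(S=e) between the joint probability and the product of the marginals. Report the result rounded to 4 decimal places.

P(R=c) = 0.03 + 0.04 + 0.07 + 0.05 + 0.02 = 0.21.
P(S=e) = 0.05 + 0.03 + 0.02 + 0.07 + 0.06 = 0.23.
P(R=c, S=e) − P(R=c)P(S=e) = 0.02 − 0.21×0.23 = -0.0283.

-0.0283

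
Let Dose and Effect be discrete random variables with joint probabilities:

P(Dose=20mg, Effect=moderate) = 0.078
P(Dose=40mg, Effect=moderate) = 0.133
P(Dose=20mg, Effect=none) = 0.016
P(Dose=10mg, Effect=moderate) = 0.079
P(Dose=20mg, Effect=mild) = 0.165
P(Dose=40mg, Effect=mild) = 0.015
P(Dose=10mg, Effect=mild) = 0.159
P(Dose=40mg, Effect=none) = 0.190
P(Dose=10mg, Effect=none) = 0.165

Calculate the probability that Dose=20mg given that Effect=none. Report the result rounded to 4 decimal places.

P(Effect=none) = 0.165 + 0.016 + 0.190 = 0.371.
P(Dose=20mg | Effect=none) = 0.016/0.371 = 0.0431.

0.0431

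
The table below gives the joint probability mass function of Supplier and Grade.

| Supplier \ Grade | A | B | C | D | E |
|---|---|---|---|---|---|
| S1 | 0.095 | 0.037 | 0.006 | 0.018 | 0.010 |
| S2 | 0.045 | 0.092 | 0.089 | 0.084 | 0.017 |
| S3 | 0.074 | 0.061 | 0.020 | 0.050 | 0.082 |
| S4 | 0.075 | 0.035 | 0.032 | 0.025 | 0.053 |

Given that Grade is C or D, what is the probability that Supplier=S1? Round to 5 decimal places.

0.07407

P(Grade=C) = 0.006 + 0.089 + 0.020 + 0.032 = 0.147.
P(Grade=D) = 0.018 + 0.084 + 0.050 + 0.025 = 0.177.
P(Grade ∈ {C, D}) = 0.147 + 0.177 = 0.324; P(Supplier=S1, Grade ∈ {C, D}) = 0.006 + 0.018 = 0.024.
P(Supplier=S1 | Grade ∈ {C, D}) = 0.024/0.324 = 0.07407.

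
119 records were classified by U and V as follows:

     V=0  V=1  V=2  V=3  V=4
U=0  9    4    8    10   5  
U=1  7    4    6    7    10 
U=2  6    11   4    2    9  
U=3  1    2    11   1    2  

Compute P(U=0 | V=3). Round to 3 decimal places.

0.500

Total with V=3: 10 + 7 + 2 + 1 = 20.
P(U=0 | V=3) = 10/20 = 0.500.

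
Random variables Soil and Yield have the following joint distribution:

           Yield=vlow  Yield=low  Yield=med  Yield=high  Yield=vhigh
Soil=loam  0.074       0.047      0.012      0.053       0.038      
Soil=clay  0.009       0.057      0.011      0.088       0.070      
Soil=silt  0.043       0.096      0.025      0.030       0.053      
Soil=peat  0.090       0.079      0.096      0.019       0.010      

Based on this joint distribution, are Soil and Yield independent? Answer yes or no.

no

P(Soil=peat) = 0.294 and P(Yield=med) = 0.144, so their product is 0.04234, but P(Soil=peat, Yield=med) = 0.096. Since these differ, Soil and Yield are not independent.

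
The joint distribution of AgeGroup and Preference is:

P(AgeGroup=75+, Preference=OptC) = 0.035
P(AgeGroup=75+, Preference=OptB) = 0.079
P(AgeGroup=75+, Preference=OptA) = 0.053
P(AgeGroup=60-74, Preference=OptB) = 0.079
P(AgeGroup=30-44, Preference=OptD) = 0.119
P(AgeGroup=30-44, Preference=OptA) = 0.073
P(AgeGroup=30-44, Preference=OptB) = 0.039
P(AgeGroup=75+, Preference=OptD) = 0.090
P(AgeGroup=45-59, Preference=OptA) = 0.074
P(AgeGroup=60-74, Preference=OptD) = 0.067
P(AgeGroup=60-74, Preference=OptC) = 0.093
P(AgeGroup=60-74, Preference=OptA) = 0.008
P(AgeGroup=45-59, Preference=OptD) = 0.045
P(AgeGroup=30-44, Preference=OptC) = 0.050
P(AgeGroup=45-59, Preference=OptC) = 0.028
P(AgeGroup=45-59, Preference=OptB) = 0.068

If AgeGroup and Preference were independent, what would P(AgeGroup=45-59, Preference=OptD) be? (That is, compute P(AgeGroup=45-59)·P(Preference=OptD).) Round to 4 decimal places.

P(AgeGroup=45-59) = 0.074 + 0.068 + 0.028 + 0.045 = 0.215.
P(Preference=OptD) = 0.119 + 0.045 + 0.067 + 0.090 = 0.321.
Product: 0.215 × 0.321 = 0.0690.

0.0690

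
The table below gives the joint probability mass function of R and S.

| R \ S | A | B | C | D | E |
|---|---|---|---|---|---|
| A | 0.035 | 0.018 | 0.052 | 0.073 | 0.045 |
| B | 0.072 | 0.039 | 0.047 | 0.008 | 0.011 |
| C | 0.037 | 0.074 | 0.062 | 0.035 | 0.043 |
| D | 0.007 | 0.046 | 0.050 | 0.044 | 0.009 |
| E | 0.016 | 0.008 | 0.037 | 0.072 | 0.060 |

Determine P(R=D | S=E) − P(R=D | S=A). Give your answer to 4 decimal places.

0.0117

P(S=E) = 0.045 + 0.011 + 0.043 + 0.009 + 0.060 = 0.168; P(R=D | S=E) = 0.009/0.168 = 0.05357.
P(S=A) = 0.035 + 0.072 + 0.037 + 0.007 + 0.016 = 0.167; P(R=D | S=A) = 0.007/0.167 = 0.04192.
Difference = 0.0117.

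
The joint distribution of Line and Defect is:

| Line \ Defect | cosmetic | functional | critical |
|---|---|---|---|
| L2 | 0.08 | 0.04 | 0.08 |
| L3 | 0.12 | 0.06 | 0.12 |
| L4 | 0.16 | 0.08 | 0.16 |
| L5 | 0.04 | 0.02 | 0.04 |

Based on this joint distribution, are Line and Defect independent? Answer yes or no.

Every cell satisfies P(Line,Defect) = P(Line)·P(Defect). For instance P(Line=L3) = 0.30, P(Defect=functional) = 0.20, and 0.30×0.20 = 0.06 matches the joint entry. So Line and Defect are independent.

yes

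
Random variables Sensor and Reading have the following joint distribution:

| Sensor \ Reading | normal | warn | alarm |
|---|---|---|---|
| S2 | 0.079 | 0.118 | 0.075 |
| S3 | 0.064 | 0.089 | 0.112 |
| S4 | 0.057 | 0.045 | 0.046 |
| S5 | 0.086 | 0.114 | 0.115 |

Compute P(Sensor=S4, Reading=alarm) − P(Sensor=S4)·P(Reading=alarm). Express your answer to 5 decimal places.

P(Sensor=S4) = 0.057 + 0.045 + 0.046 = 0.148.
P(Reading=alarm) = 0.075 + 0.112 + 0.046 + 0.115 = 0.348.
P(Sensor=S4, Reading=alarm) − P(Sensor=S4)P(Reading=alarm) = 0.046 − 0.148×0.348 = -0.00550.

-0.00550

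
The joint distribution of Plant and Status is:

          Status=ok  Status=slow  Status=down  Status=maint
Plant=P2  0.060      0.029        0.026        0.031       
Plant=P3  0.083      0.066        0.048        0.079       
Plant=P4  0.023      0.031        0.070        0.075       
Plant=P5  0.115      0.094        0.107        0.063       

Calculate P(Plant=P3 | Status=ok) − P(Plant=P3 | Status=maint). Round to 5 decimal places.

-0.02317

P(Status=ok) = 0.060 + 0.083 + 0.023 + 0.115 = 0.281; P(Plant=P3 | Status=ok) = 0.083/0.281 = 0.295374.
P(Status=maint) = 0.031 + 0.079 + 0.075 + 0.063 = 0.248; P(Plant=P3 | Status=maint) = 0.079/0.248 = 0.318548.
Difference = -0.02317.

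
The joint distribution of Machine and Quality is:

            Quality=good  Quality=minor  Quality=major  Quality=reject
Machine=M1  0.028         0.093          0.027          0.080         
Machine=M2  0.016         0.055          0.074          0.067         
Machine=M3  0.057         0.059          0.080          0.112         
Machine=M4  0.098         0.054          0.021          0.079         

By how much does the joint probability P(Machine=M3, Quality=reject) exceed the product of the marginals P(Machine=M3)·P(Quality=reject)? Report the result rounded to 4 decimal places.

P(Machine=M3) = 0.057 + 0.059 + 0.080 + 0.112 = 0.308.
P(Quality=reject) = 0.080 + 0.067 + 0.112 + 0.079 = 0.338.
P(Machine=M3, Quality=reject) − P(Machine=M3)P(Quality=reject) = 0.112 − 0.308×0.338 = 0.0079.

0.0079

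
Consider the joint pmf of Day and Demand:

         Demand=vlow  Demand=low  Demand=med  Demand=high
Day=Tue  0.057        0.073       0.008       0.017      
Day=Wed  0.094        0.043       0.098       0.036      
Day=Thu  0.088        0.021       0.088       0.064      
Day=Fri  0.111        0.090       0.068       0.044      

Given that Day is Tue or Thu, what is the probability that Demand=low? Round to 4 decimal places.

P(Day=Tue) = 0.057 + 0.073 + 0.008 + 0.017 = 0.155.
P(Day=Thu) = 0.088 + 0.021 + 0.088 + 0.064 = 0.261.
P(Day ∈ {Tue, Thu}) = 0.155 + 0.261 = 0.416; P(Demand=low, Day ∈ {Tue, Thu}) = 0.073 + 0.021 = 0.094.
P(Demand=low | Day ∈ {Tue, Thu}) = 0.094/0.416 = 0.2260.

0.2260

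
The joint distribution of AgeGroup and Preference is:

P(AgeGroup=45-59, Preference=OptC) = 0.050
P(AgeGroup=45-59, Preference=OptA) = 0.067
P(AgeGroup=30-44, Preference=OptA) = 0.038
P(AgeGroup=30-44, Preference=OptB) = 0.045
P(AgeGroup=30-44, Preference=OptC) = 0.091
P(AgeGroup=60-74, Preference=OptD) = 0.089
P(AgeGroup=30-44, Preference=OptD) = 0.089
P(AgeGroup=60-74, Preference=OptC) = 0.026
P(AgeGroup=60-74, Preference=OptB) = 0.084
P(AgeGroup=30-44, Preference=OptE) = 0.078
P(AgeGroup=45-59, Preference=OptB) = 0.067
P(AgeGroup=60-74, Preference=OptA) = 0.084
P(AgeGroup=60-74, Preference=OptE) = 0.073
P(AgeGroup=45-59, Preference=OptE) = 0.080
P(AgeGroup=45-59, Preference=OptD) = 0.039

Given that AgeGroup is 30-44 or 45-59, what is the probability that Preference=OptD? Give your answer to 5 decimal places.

0.19876

P(AgeGroup=30-44) = 0.038 + 0.045 + 0.091 + 0.089 + 0.078 = 0.341.
P(AgeGroup=45-59) = 0.067 + 0.067 + 0.050 + 0.039 + 0.080 = 0.303.
P(AgeGroup ∈ {30-44, 45-59}) = 0.341 + 0.303 = 0.644; P(Preference=OptD, AgeGroup ∈ {30-44, 45-59}) = 0.089 + 0.039 = 0.128.
P(Preference=OptD | AgeGroup ∈ {30-44, 45-59}) = 0.128/0.644 = 0.19876.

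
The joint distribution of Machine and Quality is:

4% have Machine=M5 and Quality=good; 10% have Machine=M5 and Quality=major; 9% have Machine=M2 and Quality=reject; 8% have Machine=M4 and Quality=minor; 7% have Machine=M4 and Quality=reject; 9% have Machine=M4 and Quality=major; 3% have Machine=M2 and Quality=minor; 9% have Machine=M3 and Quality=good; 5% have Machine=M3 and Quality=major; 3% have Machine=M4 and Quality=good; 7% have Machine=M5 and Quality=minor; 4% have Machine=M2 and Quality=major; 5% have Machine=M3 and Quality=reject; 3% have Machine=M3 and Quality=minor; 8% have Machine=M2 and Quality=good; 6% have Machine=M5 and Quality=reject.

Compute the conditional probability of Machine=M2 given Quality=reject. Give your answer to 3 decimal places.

P(Quality=reject) = 0.09 + 0.05 + 0.07 + 0.06 = 0.27.
P(Machine=M2 | Quality=reject) = 0.09/0.27 = 0.333.

0.333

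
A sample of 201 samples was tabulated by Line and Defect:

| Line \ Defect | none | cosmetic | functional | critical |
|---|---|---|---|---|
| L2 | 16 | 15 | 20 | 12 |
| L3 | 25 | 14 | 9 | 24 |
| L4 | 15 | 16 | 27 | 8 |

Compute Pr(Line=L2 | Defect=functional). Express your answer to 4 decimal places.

0.3571

Total with Defect=functional: 20 + 9 + 27 = 56.
P(Line=L2 | Defect=functional) = 20/56 = 0.3571.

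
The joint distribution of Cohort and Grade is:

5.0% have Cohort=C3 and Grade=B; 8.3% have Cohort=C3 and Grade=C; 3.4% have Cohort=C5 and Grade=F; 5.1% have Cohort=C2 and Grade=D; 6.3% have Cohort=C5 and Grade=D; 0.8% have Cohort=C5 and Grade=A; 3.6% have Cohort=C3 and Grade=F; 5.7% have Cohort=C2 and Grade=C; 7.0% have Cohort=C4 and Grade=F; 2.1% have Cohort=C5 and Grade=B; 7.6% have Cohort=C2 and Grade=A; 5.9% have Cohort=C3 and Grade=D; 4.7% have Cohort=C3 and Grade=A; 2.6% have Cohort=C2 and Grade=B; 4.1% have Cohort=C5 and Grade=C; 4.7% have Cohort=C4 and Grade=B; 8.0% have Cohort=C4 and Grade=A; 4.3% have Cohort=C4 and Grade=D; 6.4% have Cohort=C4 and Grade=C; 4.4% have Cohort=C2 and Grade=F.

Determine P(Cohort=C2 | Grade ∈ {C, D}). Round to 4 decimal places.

P(Grade=C) = 0.057 + 0.083 + 0.064 + 0.041 = 0.245.
P(Grade=D) = 0.051 + 0.059 + 0.043 + 0.063 = 0.216.
P(Grade ∈ {C, D}) = 0.245 + 0.216 = 0.461; P(Cohort=C2, Grade ∈ {C, D}) = 0.057 + 0.051 = 0.108.
P(Cohort=C2 | Grade ∈ {C, D}) = 0.108/0.461 = 0.2343.

0.2343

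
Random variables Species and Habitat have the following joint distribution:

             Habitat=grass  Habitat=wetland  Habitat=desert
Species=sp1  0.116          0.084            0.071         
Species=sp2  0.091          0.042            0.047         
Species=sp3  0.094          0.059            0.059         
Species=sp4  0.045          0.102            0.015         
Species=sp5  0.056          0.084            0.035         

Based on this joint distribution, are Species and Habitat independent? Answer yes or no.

P(Species=sp4) = 0.162 and P(Habitat=wetland) = 0.371, so their product is 0.06010, but P(Species=sp4, Habitat=wetland) = 0.102. Since these differ, Species and Habitat are not independent.

no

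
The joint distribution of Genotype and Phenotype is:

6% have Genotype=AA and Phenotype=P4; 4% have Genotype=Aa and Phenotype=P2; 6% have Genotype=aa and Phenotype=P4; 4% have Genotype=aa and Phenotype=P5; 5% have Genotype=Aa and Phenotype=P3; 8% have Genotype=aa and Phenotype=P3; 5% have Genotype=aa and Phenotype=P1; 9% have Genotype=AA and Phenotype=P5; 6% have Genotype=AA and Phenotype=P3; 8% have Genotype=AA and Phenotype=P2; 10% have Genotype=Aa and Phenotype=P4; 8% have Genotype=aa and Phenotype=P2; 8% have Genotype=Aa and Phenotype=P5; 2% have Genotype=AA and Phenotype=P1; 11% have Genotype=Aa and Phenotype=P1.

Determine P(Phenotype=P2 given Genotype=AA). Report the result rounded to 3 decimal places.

P(Genotype=AA) = 0.02 + 0.08 + 0.06 + 0.06 + 0.09 = 0.31.
P(Phenotype=P2 | Genotype=AA) = 0.08/0.31 = 0.258.

0.258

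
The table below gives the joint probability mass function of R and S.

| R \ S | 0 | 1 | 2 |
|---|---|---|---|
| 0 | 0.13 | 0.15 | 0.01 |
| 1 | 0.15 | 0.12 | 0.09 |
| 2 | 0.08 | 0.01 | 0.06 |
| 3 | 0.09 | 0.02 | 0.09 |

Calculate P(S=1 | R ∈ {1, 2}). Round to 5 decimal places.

P(R=1) = 0.15 + 0.12 + 0.09 = 0.36.
P(R=2) = 0.08 + 0.01 + 0.06 = 0.15.
P(R ∈ {1, 2}) = 0.36 + 0.15 = 0.51; P(S=1, R ∈ {1, 2}) = 0.12 + 0.01 = 0.13.
P(S=1 | R ∈ {1, 2}) = 0.13/0.51 = 0.25490.

0.25490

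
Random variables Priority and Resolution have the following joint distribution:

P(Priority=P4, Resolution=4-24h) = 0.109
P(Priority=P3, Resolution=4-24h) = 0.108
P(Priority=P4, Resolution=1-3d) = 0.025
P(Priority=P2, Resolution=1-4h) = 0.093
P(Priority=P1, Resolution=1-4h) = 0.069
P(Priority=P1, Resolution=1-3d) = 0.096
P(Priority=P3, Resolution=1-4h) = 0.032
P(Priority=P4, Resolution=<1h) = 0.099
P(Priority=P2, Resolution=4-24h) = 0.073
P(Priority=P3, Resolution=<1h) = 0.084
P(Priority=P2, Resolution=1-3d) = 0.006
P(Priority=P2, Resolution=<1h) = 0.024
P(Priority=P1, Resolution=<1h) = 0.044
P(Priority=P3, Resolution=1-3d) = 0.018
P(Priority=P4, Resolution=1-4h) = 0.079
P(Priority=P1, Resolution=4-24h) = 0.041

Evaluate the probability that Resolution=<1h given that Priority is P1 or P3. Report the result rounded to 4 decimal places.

P(Priority=P1) = 0.044 + 0.069 + 0.041 + 0.096 = 0.250.
P(Priority=P3) = 0.084 + 0.032 + 0.108 + 0.018 = 0.242.
P(Priority ∈ {P1, P3}) = 0.250 + 0.242 = 0.492; P(Resolution=<1h, Priority ∈ {P1, P3}) = 0.044 + 0.084 = 0.128.
P(Resolution=<1h | Priority ∈ {P1, P3}) = 0.128/0.492 = 0.2602.

0.2602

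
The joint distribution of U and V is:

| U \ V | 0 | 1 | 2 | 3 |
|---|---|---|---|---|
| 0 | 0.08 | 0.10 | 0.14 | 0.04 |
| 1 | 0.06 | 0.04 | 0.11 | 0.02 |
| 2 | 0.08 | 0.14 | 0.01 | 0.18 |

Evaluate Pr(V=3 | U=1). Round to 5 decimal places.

P(U=1) = 0.06 + 0.04 + 0.11 + 0.02 = 0.23.
P(V=3 | U=1) = 0.02/0.23 = 0.08696.

0.08696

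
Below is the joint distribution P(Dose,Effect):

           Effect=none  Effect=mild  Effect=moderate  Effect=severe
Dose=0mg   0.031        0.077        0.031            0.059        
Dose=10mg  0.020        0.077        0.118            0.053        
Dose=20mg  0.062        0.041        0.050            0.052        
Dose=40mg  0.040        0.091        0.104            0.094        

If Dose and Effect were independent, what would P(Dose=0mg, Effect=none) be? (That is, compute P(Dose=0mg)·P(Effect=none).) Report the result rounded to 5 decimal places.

P(Dose=0mg) = 0.031 + 0.077 + 0.031 + 0.059 = 0.198.
P(Effect=none) = 0.031 + 0.020 + 0.062 + 0.040 = 0.153.
Product: 0.198 × 0.153 = 0.03029.

0.03029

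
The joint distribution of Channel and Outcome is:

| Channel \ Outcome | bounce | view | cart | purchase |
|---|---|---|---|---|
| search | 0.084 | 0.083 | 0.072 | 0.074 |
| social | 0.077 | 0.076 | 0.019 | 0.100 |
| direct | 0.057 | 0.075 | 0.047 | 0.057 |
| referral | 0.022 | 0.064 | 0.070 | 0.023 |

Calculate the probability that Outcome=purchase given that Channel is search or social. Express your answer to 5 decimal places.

P(Channel=search) = 0.084 + 0.083 + 0.072 + 0.074 = 0.313.
P(Channel=social) = 0.077 + 0.076 + 0.019 + 0.100 = 0.272.
P(Channel ∈ {search, social}) = 0.313 + 0.272 = 0.585; P(Outcome=purchase, Channel ∈ {search, social}) = 0.074 + 0.100 = 0.174.
P(Outcome=purchase | Channel ∈ {search, social}) = 0.174/0.585 = 0.29744.

0.29744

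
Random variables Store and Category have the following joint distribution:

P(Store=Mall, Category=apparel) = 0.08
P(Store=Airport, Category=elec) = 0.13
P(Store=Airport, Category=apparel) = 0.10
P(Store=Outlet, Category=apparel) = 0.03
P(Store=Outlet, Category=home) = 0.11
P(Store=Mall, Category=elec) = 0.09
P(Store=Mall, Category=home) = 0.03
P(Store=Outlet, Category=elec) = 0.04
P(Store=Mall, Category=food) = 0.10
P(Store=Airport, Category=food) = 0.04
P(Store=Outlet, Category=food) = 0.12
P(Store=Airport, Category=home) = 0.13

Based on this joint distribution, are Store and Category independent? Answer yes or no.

P(Store=Airport) = 0.40 and P(Category=food) = 0.26, so their product is 0.1040, but P(Store=Airport, Category=food) = 0.04. Since these differ, Store and Category are not independent.

no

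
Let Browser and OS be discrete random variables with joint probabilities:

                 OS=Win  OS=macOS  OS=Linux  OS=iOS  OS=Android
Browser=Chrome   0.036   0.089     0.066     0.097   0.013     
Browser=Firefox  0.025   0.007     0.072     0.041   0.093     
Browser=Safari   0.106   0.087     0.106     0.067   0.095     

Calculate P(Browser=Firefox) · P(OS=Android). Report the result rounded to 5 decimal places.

0.04784

P(Browser=Firefox) = 0.025 + 0.007 + 0.072 + 0.041 + 0.093 = 0.238.
P(OS=Android) = 0.013 + 0.093 + 0.095 = 0.201.
Product: 0.238 × 0.201 = 0.04784.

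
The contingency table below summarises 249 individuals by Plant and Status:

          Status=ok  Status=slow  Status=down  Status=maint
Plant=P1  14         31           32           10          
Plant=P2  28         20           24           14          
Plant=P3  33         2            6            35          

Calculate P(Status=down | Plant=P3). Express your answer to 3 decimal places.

0.079

Total with Plant=P3: 33 + 2 + 6 + 35 = 76.
P(Status=down | Plant=P3) = 6/76 = 0.079.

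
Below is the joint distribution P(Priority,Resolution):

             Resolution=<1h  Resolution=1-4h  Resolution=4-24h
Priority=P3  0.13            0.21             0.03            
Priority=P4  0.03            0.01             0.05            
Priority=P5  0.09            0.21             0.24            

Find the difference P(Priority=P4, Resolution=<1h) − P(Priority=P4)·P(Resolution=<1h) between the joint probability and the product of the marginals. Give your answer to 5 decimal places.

0.00750

P(Priority=P4) = 0.03 + 0.01 + 0.05 = 0.09.
P(Resolution=<1h) = 0.13 + 0.03 + 0.09 = 0.25.
P(Priority=P4, Resolution=<1h) − P(Priority=P4)P(Resolution=<1h) = 0.03 − 0.09×0.25 = 0.00750.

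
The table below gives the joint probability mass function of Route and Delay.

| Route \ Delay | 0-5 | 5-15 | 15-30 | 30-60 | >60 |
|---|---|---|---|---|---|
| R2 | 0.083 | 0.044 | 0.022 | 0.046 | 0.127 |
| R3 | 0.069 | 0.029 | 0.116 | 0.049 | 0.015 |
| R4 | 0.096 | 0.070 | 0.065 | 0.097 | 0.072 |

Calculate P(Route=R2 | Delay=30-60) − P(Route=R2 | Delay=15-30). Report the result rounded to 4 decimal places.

0.1312

P(Delay=30-60) = 0.046 + 0.049 + 0.097 = 0.192; P(Route=R2 | Delay=30-60) = 0.046/0.192 = 0.23958.
P(Delay=15-30) = 0.022 + 0.116 + 0.065 = 0.203; P(Route=R2 | Delay=15-30) = 0.022/0.203 = 0.10837.
Difference = 0.1312.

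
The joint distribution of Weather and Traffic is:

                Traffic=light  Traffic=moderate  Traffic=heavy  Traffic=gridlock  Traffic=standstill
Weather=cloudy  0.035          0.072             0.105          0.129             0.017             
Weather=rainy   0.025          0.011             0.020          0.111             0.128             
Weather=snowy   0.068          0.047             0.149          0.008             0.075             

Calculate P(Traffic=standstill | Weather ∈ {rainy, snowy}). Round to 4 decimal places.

P(Weather=rainy) = 0.025 + 0.011 + 0.020 + 0.111 + 0.128 = 0.295.
P(Weather=snowy) = 0.068 + 0.047 + 0.149 + 0.008 + 0.075 = 0.347.
P(Weather ∈ {rainy, snowy}) = 0.295 + 0.347 = 0.642; P(Traffic=standstill, Weather ∈ {rainy, snowy}) = 0.128 + 0.075 = 0.203.
P(Traffic=standstill | Weather ∈ {rainy, snowy}) = 0.203/0.642 = 0.3162.

0.3162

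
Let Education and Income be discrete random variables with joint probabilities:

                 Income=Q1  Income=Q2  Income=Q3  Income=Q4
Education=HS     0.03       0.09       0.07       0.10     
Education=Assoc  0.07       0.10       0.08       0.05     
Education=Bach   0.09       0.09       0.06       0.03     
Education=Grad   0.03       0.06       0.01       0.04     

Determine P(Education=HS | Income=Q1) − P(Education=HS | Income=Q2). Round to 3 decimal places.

P(Income=Q1) = 0.03 + 0.07 + 0.09 + 0.03 = 0.22; P(Education=HS | Income=Q1) = 0.03/0.22 = 0.1364.
P(Income=Q2) = 0.09 + 0.10 + 0.09 + 0.06 = 0.34; P(Education=HS | Income=Q2) = 0.09/0.34 = 0.2647.
Difference = -0.128.

-0.128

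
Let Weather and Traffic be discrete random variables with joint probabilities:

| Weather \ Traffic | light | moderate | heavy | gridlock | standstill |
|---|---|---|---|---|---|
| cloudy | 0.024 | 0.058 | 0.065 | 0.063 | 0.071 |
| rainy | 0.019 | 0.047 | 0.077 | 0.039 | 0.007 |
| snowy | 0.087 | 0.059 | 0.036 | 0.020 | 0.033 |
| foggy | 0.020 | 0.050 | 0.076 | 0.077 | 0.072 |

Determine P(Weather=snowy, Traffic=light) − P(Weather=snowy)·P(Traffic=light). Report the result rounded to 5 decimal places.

P(Weather=snowy) = 0.087 + 0.059 + 0.036 + 0.020 + 0.033 = 0.235.
P(Traffic=light) = 0.024 + 0.019 + 0.087 + 0.020 = 0.150.
P(Weather=snowy, Traffic=light) − P(Weather=snowy)P(Traffic=light) = 0.087 − 0.235×0.150 = 0.05175.

0.05175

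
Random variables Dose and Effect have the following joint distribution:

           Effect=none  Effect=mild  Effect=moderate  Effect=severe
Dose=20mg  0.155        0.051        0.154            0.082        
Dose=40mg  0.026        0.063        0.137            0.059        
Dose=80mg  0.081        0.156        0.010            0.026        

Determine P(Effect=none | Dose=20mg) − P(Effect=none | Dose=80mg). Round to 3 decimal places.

0.054

P(Dose=20mg) = 0.155 + 0.051 + 0.154 + 0.082 = 0.442; P(Effect=none | Dose=20mg) = 0.155/0.442 = 0.3507.
P(Dose=80mg) = 0.081 + 0.156 + 0.010 + 0.026 = 0.273; P(Effect=none | Dose=80mg) = 0.081/0.273 = 0.2967.
Difference = 0.054.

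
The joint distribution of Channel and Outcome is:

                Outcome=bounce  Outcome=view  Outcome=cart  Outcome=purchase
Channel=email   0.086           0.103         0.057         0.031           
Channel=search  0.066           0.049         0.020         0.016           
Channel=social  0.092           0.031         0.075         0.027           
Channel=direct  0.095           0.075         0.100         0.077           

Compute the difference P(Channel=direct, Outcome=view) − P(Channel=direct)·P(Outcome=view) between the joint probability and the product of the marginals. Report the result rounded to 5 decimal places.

P(Channel=direct) = 0.095 + 0.075 + 0.100 + 0.077 = 0.347.
P(Outcome=view) = 0.103 + 0.049 + 0.031 + 0.075 = 0.258.
P(Channel=direct, Outcome=view) − P(Channel=direct)P(Outcome=view) = 0.075 − 0.347×0.258 = -0.01453.

-0.01453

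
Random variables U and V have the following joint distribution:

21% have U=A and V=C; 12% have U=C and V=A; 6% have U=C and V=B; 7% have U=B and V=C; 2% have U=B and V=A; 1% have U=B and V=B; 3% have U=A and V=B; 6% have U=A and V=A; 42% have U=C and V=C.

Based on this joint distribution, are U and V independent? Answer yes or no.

Every cell satisfies P(U,V) = P(U)·P(V). For instance P(U=A) = 0.30, P(V=A) = 0.20, and 0.30×0.20 = 0.06 matches the joint entry. So U and V are independent.

yes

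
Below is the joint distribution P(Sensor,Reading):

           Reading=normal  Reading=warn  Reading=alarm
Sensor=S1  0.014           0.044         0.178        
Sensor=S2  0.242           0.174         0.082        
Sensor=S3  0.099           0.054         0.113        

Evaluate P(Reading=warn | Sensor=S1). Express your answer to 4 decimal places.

0.1864

P(Sensor=S1) = 0.014 + 0.044 + 0.178 = 0.236.
P(Reading=warn | Sensor=S1) = 0.044/0.236 = 0.1864.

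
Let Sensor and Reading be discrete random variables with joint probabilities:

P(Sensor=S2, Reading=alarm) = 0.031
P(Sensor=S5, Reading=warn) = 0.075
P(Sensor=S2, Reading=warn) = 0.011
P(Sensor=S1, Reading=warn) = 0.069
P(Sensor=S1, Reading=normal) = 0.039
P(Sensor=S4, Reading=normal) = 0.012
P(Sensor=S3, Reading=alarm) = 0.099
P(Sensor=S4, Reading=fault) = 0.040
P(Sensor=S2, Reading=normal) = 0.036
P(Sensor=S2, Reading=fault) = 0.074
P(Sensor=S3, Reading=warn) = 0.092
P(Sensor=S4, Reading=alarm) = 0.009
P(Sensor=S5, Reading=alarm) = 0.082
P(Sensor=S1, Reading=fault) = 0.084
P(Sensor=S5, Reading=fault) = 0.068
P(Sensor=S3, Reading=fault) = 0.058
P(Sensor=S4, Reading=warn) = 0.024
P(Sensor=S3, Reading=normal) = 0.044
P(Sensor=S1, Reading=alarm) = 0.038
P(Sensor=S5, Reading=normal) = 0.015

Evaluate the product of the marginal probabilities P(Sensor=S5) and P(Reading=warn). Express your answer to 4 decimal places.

0.0650

P(Sensor=S5) = 0.015 + 0.075 + 0.082 + 0.068 = 0.240.
P(Reading=warn) = 0.069 + 0.011 + 0.092 + 0.024 + 0.075 = 0.271.
Product: 0.240 × 0.271 = 0.0650.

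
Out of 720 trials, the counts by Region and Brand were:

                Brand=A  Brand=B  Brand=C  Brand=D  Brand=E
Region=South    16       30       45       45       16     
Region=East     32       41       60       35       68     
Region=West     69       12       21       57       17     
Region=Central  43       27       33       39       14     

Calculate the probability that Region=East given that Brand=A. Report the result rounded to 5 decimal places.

Total with Brand=A: 16 + 32 + 69 + 43 = 160.
P(Region=East | Brand=A) = 32/160 = 0.20000.

0.20000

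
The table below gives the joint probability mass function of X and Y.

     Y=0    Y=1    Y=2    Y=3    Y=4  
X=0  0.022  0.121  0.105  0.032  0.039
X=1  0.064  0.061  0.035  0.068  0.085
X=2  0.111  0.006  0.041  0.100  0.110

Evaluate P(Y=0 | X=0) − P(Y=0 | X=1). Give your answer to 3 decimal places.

P(X=0) = 0.022 + 0.121 + 0.105 + 0.032 + 0.039 = 0.319; P(Y=0 | X=0) = 0.022/0.319 = 0.0690.
P(X=1) = 0.064 + 0.061 + 0.035 + 0.068 + 0.085 = 0.313; P(Y=0 | X=1) = 0.064/0.313 = 0.2045.
Difference = -0.136.

-0.136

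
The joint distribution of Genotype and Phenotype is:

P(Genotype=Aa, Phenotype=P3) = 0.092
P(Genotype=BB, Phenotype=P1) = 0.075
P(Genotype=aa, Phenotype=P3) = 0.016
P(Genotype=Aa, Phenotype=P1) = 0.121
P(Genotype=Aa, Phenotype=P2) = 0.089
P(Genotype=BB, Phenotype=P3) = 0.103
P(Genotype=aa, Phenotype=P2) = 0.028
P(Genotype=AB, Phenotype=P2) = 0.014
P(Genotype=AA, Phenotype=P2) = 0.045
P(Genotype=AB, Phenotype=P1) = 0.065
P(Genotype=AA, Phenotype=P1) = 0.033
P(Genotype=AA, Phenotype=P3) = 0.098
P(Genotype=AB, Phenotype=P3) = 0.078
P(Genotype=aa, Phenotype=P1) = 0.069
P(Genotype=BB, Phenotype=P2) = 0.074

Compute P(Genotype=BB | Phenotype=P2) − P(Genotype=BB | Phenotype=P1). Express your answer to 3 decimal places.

P(Phenotype=P2) = 0.045 + 0.089 + 0.028 + 0.014 + 0.074 = 0.250; P(Genotype=BB | Phenotype=P2) = 0.074/0.250 = 0.2960.
P(Phenotype=P1) = 0.033 + 0.121 + 0.069 + 0.065 + 0.075 = 0.363; P(Genotype=BB | Phenotype=P1) = 0.075/0.363 = 0.2066.
Difference = 0.089.

0.089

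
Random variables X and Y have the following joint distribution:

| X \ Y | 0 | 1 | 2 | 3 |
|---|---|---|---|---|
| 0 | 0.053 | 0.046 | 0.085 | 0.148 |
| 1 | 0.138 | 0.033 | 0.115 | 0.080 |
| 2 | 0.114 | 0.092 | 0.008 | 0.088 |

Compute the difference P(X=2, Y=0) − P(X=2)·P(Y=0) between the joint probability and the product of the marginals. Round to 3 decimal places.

0.022

P(X=2) = 0.114 + 0.092 + 0.008 + 0.088 = 0.302.
P(Y=0) = 0.053 + 0.138 + 0.114 = 0.305.
P(X=2, Y=0) − P(X=2)P(Y=0) = 0.114 − 0.302×0.305 = 0.022.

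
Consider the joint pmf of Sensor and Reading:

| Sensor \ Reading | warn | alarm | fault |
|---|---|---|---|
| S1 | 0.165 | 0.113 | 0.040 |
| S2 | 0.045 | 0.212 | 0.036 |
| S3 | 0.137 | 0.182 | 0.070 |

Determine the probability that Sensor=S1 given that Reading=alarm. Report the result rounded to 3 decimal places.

P(Reading=alarm) = 0.113 + 0.212 + 0.182 = 0.507.
P(Sensor=S1 | Reading=alarm) = 0.113/0.507 = 0.223.

0.223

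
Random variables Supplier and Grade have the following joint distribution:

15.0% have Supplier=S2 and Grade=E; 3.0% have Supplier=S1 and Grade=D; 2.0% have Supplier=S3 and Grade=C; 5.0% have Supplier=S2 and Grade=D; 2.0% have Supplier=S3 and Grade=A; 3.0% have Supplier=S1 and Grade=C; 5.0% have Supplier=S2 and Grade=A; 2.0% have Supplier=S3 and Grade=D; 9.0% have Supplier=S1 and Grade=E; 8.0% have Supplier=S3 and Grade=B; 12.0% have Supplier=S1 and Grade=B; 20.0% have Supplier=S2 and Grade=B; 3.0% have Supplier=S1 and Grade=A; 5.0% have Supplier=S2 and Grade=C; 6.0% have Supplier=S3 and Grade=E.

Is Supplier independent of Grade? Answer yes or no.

yes

Every cell satisfies P(Supplier,Grade) = P(Supplier)·P(Grade). For instance P(Supplier=S1) = 0.300, P(Grade=C) = 0.100, and 0.300×0.100 = 0.030 matches the joint entry. So Supplier and Grade are independent.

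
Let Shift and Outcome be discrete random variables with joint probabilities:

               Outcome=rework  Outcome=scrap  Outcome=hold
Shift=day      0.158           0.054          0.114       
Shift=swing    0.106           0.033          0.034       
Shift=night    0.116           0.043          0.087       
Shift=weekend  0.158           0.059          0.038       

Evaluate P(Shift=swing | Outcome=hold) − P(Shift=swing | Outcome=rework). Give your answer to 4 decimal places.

-0.0725

P(Outcome=hold) = 0.114 + 0.034 + 0.087 + 0.038 = 0.273; P(Shift=swing | Outcome=hold) = 0.034/0.273 = 0.12454.
P(Outcome=rework) = 0.158 + 0.106 + 0.116 + 0.158 = 0.538; P(Shift=swing | Outcome=rework) = 0.106/0.538 = 0.19703.
Difference = -0.0725.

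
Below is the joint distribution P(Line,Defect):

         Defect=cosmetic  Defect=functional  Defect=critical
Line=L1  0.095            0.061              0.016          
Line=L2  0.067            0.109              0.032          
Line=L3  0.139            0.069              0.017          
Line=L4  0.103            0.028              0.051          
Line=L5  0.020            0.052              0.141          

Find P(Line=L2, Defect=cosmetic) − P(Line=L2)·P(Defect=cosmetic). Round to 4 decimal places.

-0.0212

P(Line=L2) = 0.067 + 0.109 + 0.032 = 0.208.
P(Defect=cosmetic) = 0.095 + 0.067 + 0.139 + 0.103 + 0.020 = 0.424.
P(Line=L2, Defect=cosmetic) − P(Line=L2)P(Defect=cosmetic) = 0.067 − 0.208×0.424 = -0.0212.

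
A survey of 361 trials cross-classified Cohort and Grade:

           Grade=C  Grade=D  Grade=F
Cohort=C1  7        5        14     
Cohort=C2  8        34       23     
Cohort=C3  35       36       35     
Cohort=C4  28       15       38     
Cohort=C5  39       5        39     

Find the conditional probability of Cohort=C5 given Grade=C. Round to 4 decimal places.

0.3333

Total with Grade=C: 7 + 8 + 35 + 28 + 39 = 117.
P(Cohort=C5 | Grade=C) = 39/117 = 0.3333.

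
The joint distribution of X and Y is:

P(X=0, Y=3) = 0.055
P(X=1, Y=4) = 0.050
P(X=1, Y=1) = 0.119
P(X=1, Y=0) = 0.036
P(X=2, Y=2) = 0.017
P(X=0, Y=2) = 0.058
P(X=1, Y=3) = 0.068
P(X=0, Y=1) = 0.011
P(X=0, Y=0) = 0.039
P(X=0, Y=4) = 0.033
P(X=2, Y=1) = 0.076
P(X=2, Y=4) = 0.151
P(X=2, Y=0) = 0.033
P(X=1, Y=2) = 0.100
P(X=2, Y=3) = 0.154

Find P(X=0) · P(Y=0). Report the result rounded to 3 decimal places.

0.021

P(X=0) = 0.039 + 0.011 + 0.058 + 0.055 + 0.033 = 0.196.
P(Y=0) = 0.039 + 0.036 + 0.033 = 0.108.
Product: 0.196 × 0.108 = 0.021.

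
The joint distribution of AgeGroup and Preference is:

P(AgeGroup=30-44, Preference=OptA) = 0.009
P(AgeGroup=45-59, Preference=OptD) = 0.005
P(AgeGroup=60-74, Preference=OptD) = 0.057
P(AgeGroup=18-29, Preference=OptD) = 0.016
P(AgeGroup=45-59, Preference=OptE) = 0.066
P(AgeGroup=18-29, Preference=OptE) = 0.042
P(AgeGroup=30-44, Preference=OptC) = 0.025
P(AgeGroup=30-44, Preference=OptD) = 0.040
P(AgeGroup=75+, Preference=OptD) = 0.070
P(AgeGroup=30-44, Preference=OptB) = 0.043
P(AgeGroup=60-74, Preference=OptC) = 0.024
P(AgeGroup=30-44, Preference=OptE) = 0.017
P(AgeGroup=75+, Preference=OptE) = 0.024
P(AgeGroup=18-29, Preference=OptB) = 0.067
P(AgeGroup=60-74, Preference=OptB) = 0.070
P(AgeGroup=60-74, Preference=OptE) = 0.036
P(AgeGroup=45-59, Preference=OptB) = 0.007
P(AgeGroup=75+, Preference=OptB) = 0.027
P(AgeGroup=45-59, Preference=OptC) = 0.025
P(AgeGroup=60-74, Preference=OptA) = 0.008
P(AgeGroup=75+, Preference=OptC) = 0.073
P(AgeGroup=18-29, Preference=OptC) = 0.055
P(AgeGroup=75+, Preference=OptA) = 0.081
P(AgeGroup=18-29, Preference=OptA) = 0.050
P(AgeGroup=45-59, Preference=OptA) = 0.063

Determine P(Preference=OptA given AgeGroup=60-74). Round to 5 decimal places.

0.04103

P(AgeGroup=60-74) = 0.008 + 0.070 + 0.024 + 0.057 + 0.036 = 0.195.
P(Preference=OptA | AgeGroup=60-74) = 0.008/0.195 = 0.04103.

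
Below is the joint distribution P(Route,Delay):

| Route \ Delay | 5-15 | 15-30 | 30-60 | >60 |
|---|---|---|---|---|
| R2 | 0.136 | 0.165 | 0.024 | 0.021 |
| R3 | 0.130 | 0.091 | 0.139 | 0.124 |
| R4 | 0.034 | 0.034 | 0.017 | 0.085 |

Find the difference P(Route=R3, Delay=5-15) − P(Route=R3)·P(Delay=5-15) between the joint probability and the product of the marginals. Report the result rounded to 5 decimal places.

-0.01520

P(Route=R3) = 0.130 + 0.091 + 0.139 + 0.124 = 0.484.
P(Delay=5-15) = 0.136 + 0.130 + 0.034 = 0.300.
P(Route=R3, Delay=5-15) − P(Route=R3)P(Delay=5-15) = 0.130 − 0.484×0.300 = -0.01520.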